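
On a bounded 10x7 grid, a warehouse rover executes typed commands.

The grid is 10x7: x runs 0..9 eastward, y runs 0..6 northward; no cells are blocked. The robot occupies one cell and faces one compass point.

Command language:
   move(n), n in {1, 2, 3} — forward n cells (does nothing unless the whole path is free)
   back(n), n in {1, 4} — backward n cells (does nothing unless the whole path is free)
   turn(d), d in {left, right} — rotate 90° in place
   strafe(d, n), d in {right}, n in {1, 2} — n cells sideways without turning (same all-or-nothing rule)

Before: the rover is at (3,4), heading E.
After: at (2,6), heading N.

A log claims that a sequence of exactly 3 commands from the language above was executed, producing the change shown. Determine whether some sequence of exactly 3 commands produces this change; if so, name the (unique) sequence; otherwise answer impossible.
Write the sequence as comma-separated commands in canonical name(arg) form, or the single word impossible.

back(1), turn(left), move(2)

key: cell and facing (now N) both changed — the 3 commands mix motion and turning
begin: at (3,4), heading E
1. back(1) → at (2,4), heading E
2. turn(left) → at (2,4), heading N
3. move(2) → at (2,6), heading N
uniquely the one of 729 3-step routes that fits.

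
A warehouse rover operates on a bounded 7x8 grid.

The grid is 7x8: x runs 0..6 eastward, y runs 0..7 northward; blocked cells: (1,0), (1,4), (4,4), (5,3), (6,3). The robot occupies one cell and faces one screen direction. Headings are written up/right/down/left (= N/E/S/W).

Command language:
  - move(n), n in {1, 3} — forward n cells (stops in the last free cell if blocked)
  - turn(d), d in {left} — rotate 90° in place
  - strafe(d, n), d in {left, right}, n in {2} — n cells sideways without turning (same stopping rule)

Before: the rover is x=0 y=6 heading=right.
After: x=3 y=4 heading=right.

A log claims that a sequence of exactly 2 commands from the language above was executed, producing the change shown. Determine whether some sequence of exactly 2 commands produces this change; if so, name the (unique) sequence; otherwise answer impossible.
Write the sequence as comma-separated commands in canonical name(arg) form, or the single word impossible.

key: still facing E at the end — nothing in the sequence rotates
t0: x=0 y=6 heading=right
step 1 (move(3)): x=3 y=6 heading=right
step 2 (strafe(right, 2)): x=3 y=4 heading=right
all 25 alternatives checked — unique.

move(3), strafe(right, 2)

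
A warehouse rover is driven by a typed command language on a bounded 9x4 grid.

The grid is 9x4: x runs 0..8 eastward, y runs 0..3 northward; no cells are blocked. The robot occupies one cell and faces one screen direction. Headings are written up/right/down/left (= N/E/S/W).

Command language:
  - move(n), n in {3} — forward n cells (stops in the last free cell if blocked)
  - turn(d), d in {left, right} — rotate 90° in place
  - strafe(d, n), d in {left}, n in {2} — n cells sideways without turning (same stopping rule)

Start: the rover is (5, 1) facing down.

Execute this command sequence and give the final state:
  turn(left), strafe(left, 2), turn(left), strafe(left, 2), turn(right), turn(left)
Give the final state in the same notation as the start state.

initial: (5, 1) facing down
t=1 turn(left) ⇒ (5, 1) facing right
t=2 strafe(left, 2) ⇒ (5, 3) facing right
t=3 turn(left) ⇒ (5, 3) facing up
t=4 strafe(left, 2) ⇒ (3, 3) facing up
t=5 turn(right) ⇒ (3, 3) facing right
t=6 turn(left) ⇒ (3, 3) facing up

(3, 3) facing up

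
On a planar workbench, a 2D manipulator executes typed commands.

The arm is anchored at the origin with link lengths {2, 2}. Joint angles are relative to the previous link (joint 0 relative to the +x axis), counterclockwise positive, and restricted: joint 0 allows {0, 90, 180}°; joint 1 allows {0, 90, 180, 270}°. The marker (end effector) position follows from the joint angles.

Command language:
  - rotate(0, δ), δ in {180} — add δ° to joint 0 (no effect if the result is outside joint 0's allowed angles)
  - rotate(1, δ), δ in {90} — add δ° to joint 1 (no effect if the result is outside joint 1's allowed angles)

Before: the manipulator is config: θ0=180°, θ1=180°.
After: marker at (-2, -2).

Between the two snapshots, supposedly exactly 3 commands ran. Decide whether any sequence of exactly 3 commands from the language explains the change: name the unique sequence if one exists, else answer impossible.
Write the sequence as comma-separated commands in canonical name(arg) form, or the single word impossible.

rotate(1, 90), rotate(1, 90), rotate(1, 90)

initial: config: θ0=180°, θ1=180°
1. rotate(1, 90) → config: θ0=180°, θ1=270°
2. rotate(1, 90) → config: θ0=180°, θ1=0°
3. rotate(1, 90) → config: θ0=180°, θ1=90°
no other 3-command option fits: unique.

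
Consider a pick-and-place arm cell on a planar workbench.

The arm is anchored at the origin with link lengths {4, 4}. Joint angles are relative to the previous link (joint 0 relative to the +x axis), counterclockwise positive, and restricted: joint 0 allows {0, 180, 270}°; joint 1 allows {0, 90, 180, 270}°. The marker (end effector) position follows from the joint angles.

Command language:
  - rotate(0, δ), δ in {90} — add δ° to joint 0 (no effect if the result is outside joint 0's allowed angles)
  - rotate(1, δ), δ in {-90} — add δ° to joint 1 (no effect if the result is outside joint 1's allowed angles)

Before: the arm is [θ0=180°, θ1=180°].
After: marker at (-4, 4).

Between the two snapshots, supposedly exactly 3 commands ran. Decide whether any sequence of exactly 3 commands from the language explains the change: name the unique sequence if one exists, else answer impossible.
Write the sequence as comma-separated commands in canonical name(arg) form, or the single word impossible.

rotate(1, -90), rotate(1, -90), rotate(1, -90)

start: [θ0=180°, θ1=180°]
[1] after rotate(1, -90): [θ0=180°, θ1=90°]
[2] after rotate(1, -90): [θ0=180°, θ1=0°]
[3] after rotate(1, -90): [θ0=180°, θ1=270°]
uniquely the one of 8 3-step routes that fits.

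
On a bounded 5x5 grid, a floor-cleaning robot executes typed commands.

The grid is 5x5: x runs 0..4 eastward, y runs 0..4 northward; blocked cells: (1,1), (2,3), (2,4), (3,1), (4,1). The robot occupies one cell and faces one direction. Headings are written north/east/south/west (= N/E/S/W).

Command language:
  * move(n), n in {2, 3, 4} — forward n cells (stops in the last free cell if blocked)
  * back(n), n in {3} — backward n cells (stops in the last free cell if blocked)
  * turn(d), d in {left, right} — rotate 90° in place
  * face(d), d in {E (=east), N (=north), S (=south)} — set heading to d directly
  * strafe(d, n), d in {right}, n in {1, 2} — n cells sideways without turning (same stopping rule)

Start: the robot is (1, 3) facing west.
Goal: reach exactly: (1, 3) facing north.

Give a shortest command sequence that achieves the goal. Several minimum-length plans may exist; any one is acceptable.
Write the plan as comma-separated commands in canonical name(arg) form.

face(N)

start: (1, 3) facing west
[1] after face(N): (1, 3) facing north
no 0-step plan works, so 1 is optimal.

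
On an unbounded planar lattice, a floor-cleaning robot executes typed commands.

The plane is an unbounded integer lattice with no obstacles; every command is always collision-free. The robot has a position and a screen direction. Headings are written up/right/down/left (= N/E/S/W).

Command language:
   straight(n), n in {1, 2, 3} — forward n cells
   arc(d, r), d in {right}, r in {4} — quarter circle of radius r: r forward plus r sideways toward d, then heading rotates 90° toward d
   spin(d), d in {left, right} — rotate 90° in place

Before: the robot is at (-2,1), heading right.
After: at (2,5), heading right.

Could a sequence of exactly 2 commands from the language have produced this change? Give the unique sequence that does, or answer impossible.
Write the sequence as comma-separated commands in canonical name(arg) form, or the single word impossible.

spin(left), arc(right, 4)

key: order matters: swapping spin(left) and arc(right, 4) lands elsewhere
start: at (-2,1), heading right
t=1 spin(left) ⇒ at (-2,1), heading up
t=2 arc(right, 4) ⇒ at (2,5), heading right
all 36 alternatives checked — unique.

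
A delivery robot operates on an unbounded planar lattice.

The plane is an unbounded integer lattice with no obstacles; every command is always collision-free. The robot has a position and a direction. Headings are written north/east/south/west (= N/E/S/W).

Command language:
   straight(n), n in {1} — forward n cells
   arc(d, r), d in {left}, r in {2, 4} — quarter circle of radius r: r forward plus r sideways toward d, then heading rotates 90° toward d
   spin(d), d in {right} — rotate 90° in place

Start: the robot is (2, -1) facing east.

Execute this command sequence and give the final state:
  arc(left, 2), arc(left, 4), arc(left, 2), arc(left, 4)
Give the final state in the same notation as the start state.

from: (2, -1) facing east
step 1 (arc(left, 2)): (4, 1) facing north
step 2 (arc(left, 4)): (0, 5) facing west
step 3 (arc(left, 2)): (-2, 3) facing south
step 4 (arc(left, 4)): (2, -1) facing east

(2, -1) facing east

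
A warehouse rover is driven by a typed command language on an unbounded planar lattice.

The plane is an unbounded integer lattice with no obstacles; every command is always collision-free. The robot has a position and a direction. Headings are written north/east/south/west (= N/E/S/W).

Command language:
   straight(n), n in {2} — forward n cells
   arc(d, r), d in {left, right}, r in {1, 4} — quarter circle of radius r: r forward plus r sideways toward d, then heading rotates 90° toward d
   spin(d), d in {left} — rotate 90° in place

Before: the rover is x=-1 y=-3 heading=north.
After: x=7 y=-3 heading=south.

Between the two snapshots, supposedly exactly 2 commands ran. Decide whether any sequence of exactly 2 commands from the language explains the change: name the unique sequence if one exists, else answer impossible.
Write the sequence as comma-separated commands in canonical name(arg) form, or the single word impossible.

key: position moved to (7,-3) AND the heading swung to S — translation plus rotation needed
t0: x=-1 y=-3 heading=north
1. arc(right, 4) → x=3 y=1 heading=east
2. arc(right, 4) → x=7 y=-3 heading=south
uniquely the one of 36 2-step routes that fits.

arc(right, 4), arc(right, 4)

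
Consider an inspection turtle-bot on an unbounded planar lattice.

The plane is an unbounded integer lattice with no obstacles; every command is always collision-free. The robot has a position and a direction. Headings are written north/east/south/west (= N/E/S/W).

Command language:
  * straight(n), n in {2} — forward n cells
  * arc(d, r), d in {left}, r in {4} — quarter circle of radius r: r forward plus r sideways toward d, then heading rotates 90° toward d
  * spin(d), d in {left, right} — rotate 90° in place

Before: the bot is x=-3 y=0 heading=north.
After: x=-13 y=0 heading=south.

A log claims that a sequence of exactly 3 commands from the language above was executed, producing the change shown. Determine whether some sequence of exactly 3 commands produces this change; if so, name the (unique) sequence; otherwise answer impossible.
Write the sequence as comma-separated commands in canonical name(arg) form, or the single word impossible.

arc(left, 4), straight(2), arc(left, 4)

key: cell and facing (now S) both changed — the 3 commands mix motion and turning
begin: x=-3 y=0 heading=north
step 1 (arc(left, 4)): x=-7 y=4 heading=west
step 2 (straight(2)): x=-9 y=4 heading=west
step 3 (arc(left, 4)): x=-13 y=0 heading=south
no rival 3-sequence matches.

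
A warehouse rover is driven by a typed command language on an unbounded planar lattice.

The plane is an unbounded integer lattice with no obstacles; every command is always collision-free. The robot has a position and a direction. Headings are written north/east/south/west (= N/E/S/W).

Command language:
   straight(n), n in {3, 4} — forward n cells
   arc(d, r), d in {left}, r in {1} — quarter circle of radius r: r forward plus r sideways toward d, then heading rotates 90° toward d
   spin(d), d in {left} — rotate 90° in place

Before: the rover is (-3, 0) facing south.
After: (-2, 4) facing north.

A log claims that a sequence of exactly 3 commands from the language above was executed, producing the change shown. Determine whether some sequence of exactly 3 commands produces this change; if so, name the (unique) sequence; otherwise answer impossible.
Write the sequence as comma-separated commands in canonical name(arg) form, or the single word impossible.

spin(left), arc(left, 1), straight(3)

key: running straight(3) before spin(left) would end elsewhere — order is forced
from: (-3, 0) facing south
step 1 (spin(left)): (-3, 0) facing east
step 2 (arc(left, 1)): (-2, 1) facing north
step 3 (straight(3)): (-2, 4) facing north
uniquely the one of 64 3-step routes that fits.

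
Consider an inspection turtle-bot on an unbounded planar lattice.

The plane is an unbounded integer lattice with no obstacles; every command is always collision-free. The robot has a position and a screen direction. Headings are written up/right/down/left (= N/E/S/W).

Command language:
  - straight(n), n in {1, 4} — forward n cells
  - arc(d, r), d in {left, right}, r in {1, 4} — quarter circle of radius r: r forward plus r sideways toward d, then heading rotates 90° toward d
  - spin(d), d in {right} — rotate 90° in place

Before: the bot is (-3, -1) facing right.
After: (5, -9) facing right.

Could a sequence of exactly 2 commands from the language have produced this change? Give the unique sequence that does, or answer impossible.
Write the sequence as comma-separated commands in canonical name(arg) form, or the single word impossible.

key: still facing E at the end — net rotation zero over 2 steps
t0: (-3, -1) facing right
[1] after arc(right, 4): (1, -5) facing down
[2] after arc(left, 4): (5, -9) facing right
all 49 alternatives checked — unique.

arc(right, 4), arc(left, 4)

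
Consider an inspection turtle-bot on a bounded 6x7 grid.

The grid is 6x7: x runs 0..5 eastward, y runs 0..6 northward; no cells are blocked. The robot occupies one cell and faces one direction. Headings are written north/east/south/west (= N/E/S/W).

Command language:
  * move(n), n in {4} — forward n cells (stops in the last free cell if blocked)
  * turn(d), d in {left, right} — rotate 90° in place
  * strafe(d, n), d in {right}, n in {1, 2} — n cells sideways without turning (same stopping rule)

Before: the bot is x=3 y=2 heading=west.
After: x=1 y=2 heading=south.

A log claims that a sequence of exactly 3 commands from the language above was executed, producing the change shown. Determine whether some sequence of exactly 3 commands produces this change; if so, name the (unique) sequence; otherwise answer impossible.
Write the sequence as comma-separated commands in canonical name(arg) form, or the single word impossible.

key: position moved to (1,2) AND the heading swung to S — translation plus rotation needed
begin: x=3 y=2 heading=west
t=1 turn(left) ⇒ x=3 y=2 heading=south
t=2 strafe(right, 1) ⇒ x=2 y=2 heading=south
t=3 strafe(right, 1) ⇒ x=1 y=2 heading=south
no rival 3-sequence matches.

turn(left), strafe(right, 1), strafe(right, 1)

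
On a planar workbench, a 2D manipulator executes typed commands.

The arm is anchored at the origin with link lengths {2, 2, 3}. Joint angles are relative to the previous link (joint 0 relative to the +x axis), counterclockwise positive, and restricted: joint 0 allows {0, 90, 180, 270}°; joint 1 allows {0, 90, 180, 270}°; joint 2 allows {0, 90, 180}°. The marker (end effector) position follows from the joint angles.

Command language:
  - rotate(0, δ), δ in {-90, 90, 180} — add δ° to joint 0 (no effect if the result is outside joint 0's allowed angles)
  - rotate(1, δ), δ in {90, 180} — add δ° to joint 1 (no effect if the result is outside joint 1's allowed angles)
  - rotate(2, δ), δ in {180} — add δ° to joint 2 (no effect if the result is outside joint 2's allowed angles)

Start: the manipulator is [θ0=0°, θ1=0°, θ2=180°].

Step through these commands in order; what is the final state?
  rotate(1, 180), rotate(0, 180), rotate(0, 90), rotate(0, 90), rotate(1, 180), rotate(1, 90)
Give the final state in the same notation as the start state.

initial: [θ0=0°, θ1=0°, θ2=180°]
1. rotate(1, 180) → [θ0=0°, θ1=180°, θ2=180°]
2. rotate(0, 180) → [θ0=180°, θ1=180°, θ2=180°]
3. rotate(0, 90) → [θ0=270°, θ1=180°, θ2=180°]
4. rotate(0, 90) → [θ0=0°, θ1=180°, θ2=180°]
5. rotate(1, 180) → [θ0=0°, θ1=0°, θ2=180°]
6. rotate(1, 90) → [θ0=0°, θ1=90°, θ2=180°]

[θ0=0°, θ1=90°, θ2=180°]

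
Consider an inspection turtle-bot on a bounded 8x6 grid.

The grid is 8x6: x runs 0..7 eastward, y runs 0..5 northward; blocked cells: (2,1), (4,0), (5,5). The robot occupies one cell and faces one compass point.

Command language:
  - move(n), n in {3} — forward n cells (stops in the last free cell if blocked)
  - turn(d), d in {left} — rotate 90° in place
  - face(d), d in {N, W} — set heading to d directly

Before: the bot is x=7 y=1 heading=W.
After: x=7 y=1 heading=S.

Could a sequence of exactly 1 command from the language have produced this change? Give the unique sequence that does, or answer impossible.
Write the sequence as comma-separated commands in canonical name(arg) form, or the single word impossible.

turn(left)

key: parked at (7,1) the whole time — nothing moves the robot
begin: x=7 y=1 heading=W
[1] after turn(left): x=7 y=1 heading=S
all 4 alternatives checked — unique.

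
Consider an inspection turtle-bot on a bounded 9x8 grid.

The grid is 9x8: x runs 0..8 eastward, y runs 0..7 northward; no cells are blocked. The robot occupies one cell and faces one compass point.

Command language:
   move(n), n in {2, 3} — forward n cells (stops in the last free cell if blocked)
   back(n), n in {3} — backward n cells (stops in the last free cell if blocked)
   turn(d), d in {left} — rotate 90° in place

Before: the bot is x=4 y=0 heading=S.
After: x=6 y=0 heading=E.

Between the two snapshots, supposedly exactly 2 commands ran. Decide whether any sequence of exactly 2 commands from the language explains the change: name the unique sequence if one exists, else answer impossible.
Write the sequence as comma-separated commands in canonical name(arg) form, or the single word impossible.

turn(left), move(2)

key: order matters: swapping turn(left) and move(2) lands elsewhere
begin: x=4 y=0 heading=S
step 1 (turn(left)): x=4 y=0 heading=E
step 2 (move(2)): x=6 y=0 heading=E
no rival 2-sequence matches.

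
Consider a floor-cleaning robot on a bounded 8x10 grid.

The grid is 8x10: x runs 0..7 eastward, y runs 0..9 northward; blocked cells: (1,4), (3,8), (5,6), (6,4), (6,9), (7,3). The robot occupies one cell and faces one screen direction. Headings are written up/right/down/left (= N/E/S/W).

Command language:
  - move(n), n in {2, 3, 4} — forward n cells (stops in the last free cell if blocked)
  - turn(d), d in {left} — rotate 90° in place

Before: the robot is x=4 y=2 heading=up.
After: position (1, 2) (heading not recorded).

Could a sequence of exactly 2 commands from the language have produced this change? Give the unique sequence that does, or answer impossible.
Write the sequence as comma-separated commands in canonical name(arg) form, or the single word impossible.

turn(left), move(3)

key: running move(3) before turn(left) would end elsewhere — order is forced
start: x=4 y=2 heading=up
1. turn(left) → x=4 y=2 heading=left
2. move(3) → x=1 y=2 heading=left
uniquely the one of 16 2-step routes that fits.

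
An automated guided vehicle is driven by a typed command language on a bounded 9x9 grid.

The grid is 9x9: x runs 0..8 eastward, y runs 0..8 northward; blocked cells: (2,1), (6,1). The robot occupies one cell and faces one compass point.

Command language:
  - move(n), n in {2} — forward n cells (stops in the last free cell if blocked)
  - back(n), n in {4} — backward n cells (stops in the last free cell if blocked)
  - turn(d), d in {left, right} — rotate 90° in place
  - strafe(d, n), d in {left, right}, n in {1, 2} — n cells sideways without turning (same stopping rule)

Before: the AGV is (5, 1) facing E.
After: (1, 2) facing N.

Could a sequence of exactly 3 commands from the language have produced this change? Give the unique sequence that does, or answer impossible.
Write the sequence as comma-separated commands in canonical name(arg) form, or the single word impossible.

strafe(left, 1), back(4), turn(left)

key: cell and facing (now N) both changed — the 3 commands mix motion and turning
begin: (5, 1) facing E
step 1 (strafe(left, 1)): (5, 2) facing E
step 2 (back(4)): (1, 2) facing E
step 3 (turn(left)): (1, 2) facing N
no rival 3-sequence matches.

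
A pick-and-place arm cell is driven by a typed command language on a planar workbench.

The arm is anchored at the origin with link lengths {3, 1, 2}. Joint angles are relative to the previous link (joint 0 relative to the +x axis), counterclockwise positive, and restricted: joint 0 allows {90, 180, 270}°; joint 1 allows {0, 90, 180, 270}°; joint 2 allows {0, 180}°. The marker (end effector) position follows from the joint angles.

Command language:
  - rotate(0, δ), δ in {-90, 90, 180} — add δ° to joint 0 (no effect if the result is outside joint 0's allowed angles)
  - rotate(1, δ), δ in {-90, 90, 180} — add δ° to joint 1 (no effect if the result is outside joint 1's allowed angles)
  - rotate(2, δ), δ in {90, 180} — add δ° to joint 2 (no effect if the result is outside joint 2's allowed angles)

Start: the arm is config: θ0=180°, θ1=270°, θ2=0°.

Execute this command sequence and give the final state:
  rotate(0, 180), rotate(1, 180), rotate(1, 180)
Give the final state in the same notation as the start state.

t0: config: θ0=180°, θ1=270°, θ2=0°
step 1 (rotate(0, 180)): config: θ0=180°, θ1=270°, θ2=0°
step 2 (rotate(1, 180)): config: θ0=180°, θ1=90°, θ2=0°
step 3 (rotate(1, 180)): config: θ0=180°, θ1=270°, θ2=0°

config: θ0=180°, θ1=270°, θ2=0°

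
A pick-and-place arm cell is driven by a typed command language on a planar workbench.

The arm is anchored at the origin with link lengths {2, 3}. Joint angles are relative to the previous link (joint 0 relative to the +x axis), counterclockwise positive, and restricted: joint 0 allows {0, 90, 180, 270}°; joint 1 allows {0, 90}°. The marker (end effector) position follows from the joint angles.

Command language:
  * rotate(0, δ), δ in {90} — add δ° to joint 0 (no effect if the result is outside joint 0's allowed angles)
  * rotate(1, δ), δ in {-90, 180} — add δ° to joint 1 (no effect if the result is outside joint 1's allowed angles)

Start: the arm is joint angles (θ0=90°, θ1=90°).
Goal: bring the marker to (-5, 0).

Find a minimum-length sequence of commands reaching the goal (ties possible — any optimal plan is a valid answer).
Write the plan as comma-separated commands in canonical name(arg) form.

t0: joint angles (θ0=90°, θ1=90°)
1. rotate(1, -90) → joint angles (θ0=90°, θ1=0°)
2. rotate(0, 90) → joint angles (θ0=180°, θ1=0°)
minimal: 2 command(s), checked below 2.

rotate(1, -90), rotate(0, 90)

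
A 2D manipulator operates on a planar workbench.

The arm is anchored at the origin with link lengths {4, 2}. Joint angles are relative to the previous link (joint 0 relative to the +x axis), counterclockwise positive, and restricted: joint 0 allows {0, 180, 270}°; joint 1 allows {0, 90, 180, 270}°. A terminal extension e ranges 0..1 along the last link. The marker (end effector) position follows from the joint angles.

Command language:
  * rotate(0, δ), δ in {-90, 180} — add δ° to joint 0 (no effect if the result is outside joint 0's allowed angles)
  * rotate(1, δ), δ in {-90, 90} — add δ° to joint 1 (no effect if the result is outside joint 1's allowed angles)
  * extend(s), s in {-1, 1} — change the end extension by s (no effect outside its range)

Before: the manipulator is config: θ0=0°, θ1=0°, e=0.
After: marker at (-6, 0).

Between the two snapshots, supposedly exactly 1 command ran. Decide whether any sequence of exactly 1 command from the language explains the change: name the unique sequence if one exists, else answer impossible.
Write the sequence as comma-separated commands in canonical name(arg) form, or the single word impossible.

rotate(0, 180)

start: config: θ0=0°, θ1=0°, e=0
step 1 (rotate(0, 180)): config: θ0=180°, θ1=0°, e=0
uniquely the one of 6 1-step routes that fits.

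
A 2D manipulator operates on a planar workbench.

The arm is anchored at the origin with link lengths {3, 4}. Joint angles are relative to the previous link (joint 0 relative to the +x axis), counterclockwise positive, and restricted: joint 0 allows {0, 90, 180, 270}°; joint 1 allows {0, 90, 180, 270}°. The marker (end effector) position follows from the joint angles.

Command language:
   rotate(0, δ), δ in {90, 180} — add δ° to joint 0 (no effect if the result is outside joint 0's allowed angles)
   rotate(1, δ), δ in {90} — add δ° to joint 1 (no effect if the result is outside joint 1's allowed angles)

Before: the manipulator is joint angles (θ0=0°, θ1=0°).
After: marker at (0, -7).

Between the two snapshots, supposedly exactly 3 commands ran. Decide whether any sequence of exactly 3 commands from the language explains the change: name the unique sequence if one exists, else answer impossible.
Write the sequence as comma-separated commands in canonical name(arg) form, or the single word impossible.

rotate(0, 90), rotate(0, 90), rotate(0, 90)

t0: joint angles (θ0=0°, θ1=0°)
1. rotate(0, 90) → joint angles (θ0=90°, θ1=0°)
2. rotate(0, 90) → joint angles (θ0=180°, θ1=0°)
3. rotate(0, 90) → joint angles (θ0=270°, θ1=0°)
no rival 3-sequence matches.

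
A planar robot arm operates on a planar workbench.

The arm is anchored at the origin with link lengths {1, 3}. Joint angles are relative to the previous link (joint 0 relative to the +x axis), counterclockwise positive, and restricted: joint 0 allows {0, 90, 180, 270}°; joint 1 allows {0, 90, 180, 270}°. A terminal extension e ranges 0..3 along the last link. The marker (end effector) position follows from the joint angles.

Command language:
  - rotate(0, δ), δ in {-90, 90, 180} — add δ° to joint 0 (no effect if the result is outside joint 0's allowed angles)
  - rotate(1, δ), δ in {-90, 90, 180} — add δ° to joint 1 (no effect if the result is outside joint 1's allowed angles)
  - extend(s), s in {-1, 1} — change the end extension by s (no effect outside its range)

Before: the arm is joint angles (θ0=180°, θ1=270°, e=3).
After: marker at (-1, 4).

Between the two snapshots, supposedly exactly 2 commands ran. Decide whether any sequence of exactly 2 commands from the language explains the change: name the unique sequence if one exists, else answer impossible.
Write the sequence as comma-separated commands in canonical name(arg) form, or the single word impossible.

t0: joint angles (θ0=180°, θ1=270°, e=3)
[1] after extend(-1): joint angles (θ0=180°, θ1=270°, e=2)
[2] after extend(-1): joint angles (θ0=180°, θ1=270°, e=1)
uniquely the one of 64 2-step routes that fits.

extend(-1), extend(-1)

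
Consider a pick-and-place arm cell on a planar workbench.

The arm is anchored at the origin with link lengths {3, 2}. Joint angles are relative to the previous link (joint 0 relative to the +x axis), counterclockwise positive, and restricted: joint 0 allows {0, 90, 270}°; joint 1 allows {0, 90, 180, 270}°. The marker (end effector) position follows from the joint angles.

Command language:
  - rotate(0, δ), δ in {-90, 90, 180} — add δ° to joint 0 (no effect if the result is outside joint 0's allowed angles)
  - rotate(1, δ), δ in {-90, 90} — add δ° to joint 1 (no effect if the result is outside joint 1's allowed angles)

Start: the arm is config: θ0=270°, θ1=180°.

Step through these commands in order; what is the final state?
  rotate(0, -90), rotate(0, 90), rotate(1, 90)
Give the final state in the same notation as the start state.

from: config: θ0=270°, θ1=180°
t=1 rotate(0, -90) ⇒ config: θ0=270°, θ1=180°
t=2 rotate(0, 90) ⇒ config: θ0=0°, θ1=180°
t=3 rotate(1, 90) ⇒ config: θ0=0°, θ1=270°

config: θ0=0°, θ1=270°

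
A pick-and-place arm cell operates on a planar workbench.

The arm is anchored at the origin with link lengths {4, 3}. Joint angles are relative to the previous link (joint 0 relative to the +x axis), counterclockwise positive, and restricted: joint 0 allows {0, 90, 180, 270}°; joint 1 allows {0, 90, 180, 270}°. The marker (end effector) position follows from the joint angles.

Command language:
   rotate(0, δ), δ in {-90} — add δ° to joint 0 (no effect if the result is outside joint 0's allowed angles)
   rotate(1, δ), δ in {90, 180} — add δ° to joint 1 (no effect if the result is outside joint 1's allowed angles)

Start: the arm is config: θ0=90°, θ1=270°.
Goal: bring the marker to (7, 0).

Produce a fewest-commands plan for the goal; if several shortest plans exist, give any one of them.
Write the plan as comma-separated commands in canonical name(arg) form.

rotate(0, -90), rotate(1, 90)

t0: config: θ0=90°, θ1=270°
step 1 (rotate(0, -90)): config: θ0=0°, θ1=270°
step 2 (rotate(1, 90)): config: θ0=0°, θ1=0°
minimal: 2 command(s), checked below 2.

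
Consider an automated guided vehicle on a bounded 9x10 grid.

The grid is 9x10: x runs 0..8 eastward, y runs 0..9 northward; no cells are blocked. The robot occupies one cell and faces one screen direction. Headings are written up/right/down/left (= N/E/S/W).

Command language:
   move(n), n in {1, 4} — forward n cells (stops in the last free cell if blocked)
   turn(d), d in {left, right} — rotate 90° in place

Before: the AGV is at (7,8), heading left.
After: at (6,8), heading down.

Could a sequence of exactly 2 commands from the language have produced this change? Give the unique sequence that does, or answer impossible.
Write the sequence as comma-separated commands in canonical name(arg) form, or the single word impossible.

move(1), turn(left)

key: cell and facing (now S) both changed — the 2 commands mix motion and turning
begin: at (7,8), heading left
step 1 (move(1)): at (6,8), heading left
step 2 (turn(left)): at (6,8), heading down
all 16 alternatives checked — unique.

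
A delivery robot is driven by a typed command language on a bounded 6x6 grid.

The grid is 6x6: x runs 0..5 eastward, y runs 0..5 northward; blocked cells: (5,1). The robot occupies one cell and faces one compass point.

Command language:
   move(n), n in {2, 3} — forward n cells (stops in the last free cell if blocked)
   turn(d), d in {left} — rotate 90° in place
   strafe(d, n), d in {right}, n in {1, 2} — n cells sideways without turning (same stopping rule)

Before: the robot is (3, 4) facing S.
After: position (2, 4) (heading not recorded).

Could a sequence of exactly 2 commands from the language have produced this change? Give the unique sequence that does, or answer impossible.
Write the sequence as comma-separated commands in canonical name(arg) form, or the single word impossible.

strafe(right, 1), turn(left)

key: running turn(left) before strafe(right, 1) would end elsewhere — order is forced
from: (3, 4) facing S
[1] after strafe(right, 1): (2, 4) facing S
[2] after turn(left): (2, 4) facing E
no rival 2-sequence matches.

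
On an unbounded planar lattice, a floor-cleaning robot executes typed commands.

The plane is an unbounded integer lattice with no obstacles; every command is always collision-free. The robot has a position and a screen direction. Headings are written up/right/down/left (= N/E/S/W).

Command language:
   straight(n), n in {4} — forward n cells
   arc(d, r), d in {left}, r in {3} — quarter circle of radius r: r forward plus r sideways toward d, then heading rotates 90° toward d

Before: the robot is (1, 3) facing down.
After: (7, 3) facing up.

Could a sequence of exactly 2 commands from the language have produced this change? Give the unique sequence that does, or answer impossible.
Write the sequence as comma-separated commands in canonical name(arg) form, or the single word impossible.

key: position moved to (7,3) AND the heading swung to N — translation plus rotation needed
from: (1, 3) facing down
[1] after arc(left, 3): (4, 0) facing right
[2] after arc(left, 3): (7, 3) facing up
no other 2-command option fits: unique.

arc(left, 3), arc(left, 3)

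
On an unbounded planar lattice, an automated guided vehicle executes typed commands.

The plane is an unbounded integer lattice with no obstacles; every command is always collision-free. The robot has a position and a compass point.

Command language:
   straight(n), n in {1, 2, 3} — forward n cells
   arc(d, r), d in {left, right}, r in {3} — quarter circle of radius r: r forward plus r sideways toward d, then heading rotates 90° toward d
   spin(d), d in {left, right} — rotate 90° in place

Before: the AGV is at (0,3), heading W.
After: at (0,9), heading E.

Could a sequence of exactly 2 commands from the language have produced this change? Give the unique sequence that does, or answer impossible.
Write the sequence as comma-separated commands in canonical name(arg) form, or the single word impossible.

key: position moved to (0,9) AND the heading swung to E — translation plus rotation needed
from: at (0,3), heading W
step 1 (arc(right, 3)): at (-3,6), heading N
step 2 (arc(right, 3)): at (0,9), heading E
all 49 alternatives checked — unique.

arc(right, 3), arc(right, 3)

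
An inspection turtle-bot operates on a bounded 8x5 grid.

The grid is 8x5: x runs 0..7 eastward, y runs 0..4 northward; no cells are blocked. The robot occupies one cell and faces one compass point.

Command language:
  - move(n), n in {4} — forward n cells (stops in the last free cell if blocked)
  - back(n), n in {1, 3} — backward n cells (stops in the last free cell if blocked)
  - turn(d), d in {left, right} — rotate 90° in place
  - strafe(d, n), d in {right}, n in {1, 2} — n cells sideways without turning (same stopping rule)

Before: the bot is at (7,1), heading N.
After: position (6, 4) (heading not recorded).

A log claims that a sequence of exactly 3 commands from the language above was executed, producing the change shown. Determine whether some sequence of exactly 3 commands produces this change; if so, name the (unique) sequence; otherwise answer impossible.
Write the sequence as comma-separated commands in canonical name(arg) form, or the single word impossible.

key: move(4) runs into the grid edge before its full distance
begin: at (7,1), heading N
step 1 (move(4)): at (7,4), heading N
step 2 (turn(right)): at (7,4), heading E
step 3 (back(1)): at (6,4), heading E
no rival 3-sequence matches.

move(4), turn(right), back(1)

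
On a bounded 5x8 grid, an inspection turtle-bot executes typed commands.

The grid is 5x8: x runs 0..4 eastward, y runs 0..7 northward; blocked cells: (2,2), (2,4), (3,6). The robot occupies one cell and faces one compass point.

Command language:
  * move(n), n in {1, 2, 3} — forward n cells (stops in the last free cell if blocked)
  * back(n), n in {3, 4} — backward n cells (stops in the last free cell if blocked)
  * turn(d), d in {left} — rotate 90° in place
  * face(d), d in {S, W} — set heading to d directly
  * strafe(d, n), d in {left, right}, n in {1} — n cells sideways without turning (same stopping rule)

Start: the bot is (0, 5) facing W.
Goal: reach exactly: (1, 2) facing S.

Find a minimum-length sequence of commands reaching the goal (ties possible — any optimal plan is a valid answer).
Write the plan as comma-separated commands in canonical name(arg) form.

start: (0, 5) facing W
1. turn(left) → (0, 5) facing S
2. move(3) → (0, 2) facing S
3. strafe(left, 1) → (1, 2) facing S
minimal: 3 command(s), checked below 3.

turn(left), move(3), strafe(left, 1)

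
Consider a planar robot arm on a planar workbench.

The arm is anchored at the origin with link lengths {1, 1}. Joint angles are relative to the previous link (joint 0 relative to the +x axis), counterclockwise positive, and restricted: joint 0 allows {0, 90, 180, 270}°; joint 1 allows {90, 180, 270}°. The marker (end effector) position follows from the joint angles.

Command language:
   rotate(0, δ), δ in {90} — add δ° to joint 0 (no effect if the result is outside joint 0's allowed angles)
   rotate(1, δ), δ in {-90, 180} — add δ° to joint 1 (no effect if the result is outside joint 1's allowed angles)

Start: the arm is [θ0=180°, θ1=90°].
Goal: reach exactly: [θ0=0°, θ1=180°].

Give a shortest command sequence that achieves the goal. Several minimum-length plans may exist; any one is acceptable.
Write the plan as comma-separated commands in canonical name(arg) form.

rotate(1, 180), rotate(1, -90), rotate(0, 90), rotate(0, 90)

initial: [θ0=180°, θ1=90°]
t=1 rotate(1, 180) ⇒ [θ0=180°, θ1=270°]
t=2 rotate(1, -90) ⇒ [θ0=180°, θ1=180°]
t=3 rotate(0, 90) ⇒ [θ0=270°, θ1=180°]
t=4 rotate(0, 90) ⇒ [θ0=0°, θ1=180°]
minimal: 4 command(s), checked below 4.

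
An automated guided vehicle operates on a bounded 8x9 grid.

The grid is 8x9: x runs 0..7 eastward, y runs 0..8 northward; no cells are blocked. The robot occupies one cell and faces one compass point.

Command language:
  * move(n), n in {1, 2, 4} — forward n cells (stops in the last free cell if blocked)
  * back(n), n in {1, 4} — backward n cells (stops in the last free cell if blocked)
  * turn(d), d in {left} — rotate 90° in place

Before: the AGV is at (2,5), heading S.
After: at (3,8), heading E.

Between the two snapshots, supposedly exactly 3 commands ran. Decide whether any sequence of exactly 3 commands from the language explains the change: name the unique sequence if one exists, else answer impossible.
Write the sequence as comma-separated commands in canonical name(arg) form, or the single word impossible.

key: running move(1) before back(4) would end elsewhere — order is forced
start: at (2,5), heading S
step 1 (back(4)): at (2,8), heading S
step 2 (turn(left)): at (2,8), heading E
step 3 (move(1)): at (3,8), heading E
no rival 3-sequence matches.

back(4), turn(left), move(1)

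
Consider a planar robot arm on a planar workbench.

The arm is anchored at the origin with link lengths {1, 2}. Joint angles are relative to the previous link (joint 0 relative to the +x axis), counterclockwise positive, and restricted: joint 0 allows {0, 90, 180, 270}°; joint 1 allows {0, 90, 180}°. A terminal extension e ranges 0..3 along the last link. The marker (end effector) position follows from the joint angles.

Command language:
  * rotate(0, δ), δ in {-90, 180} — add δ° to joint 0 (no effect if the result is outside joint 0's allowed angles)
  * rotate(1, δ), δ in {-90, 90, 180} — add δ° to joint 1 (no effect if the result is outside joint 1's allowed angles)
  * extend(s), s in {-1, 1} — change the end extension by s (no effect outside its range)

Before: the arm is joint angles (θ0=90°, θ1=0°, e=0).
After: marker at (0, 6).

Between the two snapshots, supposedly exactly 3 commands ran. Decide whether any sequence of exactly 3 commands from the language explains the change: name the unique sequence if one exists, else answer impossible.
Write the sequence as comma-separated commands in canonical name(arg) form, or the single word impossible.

extend(1), extend(1), extend(1)

initial: joint angles (θ0=90°, θ1=0°, e=0)
t=1 extend(1) ⇒ joint angles (θ0=90°, θ1=0°, e=1)
t=2 extend(1) ⇒ joint angles (θ0=90°, θ1=0°, e=2)
t=3 extend(1) ⇒ joint angles (θ0=90°, θ1=0°, e=3)
no other 3-command option fits: unique.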